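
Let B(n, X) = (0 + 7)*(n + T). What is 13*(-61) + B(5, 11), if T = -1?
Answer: -765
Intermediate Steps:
B(n, X) = -7 + 7*n (B(n, X) = (0 + 7)*(n - 1) = 7*(-1 + n) = -7 + 7*n)
13*(-61) + B(5, 11) = 13*(-61) + (-7 + 7*5) = -793 + (-7 + 35) = -793 + 28 = -765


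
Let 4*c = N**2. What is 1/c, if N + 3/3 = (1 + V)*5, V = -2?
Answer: 1/9 ≈ 0.11111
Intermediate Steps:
N = -6 (N = -1 + (1 - 2)*5 = -1 - 1*5 = -1 - 5 = -6)
c = 9 (c = (1/4)*(-6)**2 = (1/4)*36 = 9)
1/c = 1/9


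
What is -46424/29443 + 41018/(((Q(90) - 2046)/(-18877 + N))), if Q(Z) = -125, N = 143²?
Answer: -1898594141632/63920753 ≈ -29702.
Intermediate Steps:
N = 20449
-46424/29443 + 41018/(((Q(90) - 2046)/(-18877 + N))) = -46424/29443 + 41018/(((-125 - 2046)/(-18877 + 20449))) = -46424*1/29443 + 41018/((-2171/1572)) = -46424/29443 + 41018/((-2171*1/1572)) = -46424/29443 + 41018/(-2171/1572) = -46424/29443 + 41018*(-1572/2171) = -46424/29443 - 64480296/2171 = -1898594141632/63920753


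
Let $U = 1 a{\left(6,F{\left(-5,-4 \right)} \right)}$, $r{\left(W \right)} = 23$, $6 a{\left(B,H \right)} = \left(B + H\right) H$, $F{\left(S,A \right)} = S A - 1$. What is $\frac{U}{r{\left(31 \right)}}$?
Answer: $\frac{475}{138} \approx 3.442$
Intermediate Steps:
$F{\left(S,A \right)} = -1 + A S$ ($F{\left(S,A \right)} = A S - 1 = -1 + A S$)
$a{\left(B,H \right)} = \frac{H \left(B + H\right)}{6}$ ($a{\left(B,H \right)} = \frac{\left(B + H\right) H}{6} = \frac{H \left(B + H\right)}{6}$)
$U = \frac{475}{6}$ ($U = 1 \frac{\left(-1 - -20\right) \left(6 - -19\right)}{6} = 1 \frac{\left(-1 + 20\right) \left(6 + \left(-1 + 20\right)\right)}{6} = 1 \cdot \frac{1}{6} \cdot 19 \left(6 + 19\right) = 1 \cdot \frac{1}{6} \cdot 19 \cdot 25 = 1 \cdot \frac{475}{6} = \frac{475}{6} \approx 79.167$)
$\frac{U}{r{\left(31 \right)}} = \frac{475}{6 \cdot 23} = \frac{475}{6} \cdot \frac{1}{23} = \frac{475}{138}$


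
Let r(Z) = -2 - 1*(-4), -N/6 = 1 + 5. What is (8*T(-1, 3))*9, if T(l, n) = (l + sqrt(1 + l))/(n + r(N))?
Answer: -72/5 ≈ -14.400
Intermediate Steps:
N = -36 (N = -6*(1 + 5) = -6*6 = -36)
r(Z) = 2 (r(Z) = -2 + 4 = 2)
T(l, n) = (l + sqrt(1 + l))/(2 + n) (T(l, n) = (l + sqrt(1 + l))/(n + 2) = (l + sqrt(1 + l))/(2 + n))
(8*T(-1, 3))*9 = (8*((-1 + sqrt(1 - 1))/(2 + 3)))*9 = (8*((-1 + sqrt(0))/5))*9 = (8*((-1 + 0)/5))*9 = (8*((1/5)*(-1)))*9 = (8*(-1/5))*9 = -8/5*9 = -72/5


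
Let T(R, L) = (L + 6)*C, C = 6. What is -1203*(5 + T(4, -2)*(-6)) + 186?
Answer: 167403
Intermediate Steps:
T(R, L) = 36 + 6*L (T(R, L) = (L + 6)*6 = (6 + L)*6 = 36 + 6*L)
-1203*(5 + T(4, -2)*(-6)) + 186 = -1203*(5 + (36 + 6*(-2))*(-6)) + 186 = -1203*(5 + (36 - 12)*(-6)) + 186 = -1203*(5 + 24*(-6)) + 186 = -1203*(5 - 144) + 186 = -1203*(-139) + 186 = 167217 + 186 = 167403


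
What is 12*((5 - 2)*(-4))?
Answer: -144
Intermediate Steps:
12*((5 - 2)*(-4)) = 12*(3*(-4)) = 12*(-12) = -144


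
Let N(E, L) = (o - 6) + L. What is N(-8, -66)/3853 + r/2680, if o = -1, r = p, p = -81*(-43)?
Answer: 13224359/10326040 ≈ 1.2807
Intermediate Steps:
p = 3483
r = 3483
N(E, L) = -7 + L (N(E, L) = (-1 - 6) + L = -7 + L)
N(-8, -66)/3853 + r/2680 = (-7 - 66)/3853 + 3483/2680 = -73*1/3853 + 3483*(1/2680) = -73/3853 + 3483/2680 = 13224359/10326040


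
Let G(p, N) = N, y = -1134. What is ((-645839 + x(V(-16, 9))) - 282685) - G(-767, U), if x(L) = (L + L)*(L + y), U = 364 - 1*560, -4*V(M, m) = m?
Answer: -7385719/8 ≈ -9.2322e+5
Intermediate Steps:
V(M, m) = -m/4
U = -196 (U = 364 - 560 = -196)
x(L) = 2*L*(-1134 + L) (x(L) = (L + L)*(L - 1134) = (2*L)*(-1134 + L) = 2*L*(-1134 + L))
((-645839 + x(V(-16, 9))) - 282685) - G(-767, U) = ((-645839 + 2*(-¼*9)*(-1134 - ¼*9)) - 282685) - 1*(-196) = ((-645839 + 2*(-9/4)*(-1134 - 9/4)) - 282685) + 196 = ((-645839 + 2*(-9/4)*(-4545/4)) - 282685) + 196 = ((-645839 + 40905/8) - 282685) + 196 = (-5125807/8 - 282685) + 196 = -7387287/8 + 196 = -7385719/8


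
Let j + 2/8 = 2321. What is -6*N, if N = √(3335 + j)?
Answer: -3*√22623 ≈ -451.23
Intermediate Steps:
j = 9283/4 (j = -¼ + 2321 = 9283/4 ≈ 2320.8)
N = √22623/2 (N = √(3335 + 9283/4) = √(22623/4) = √22623/2 ≈ 75.205)
-6*N = -3*√22623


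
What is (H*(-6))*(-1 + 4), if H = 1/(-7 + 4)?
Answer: 6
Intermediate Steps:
H = -⅓ (H = 1/(-3) = -⅓ ≈ -0.33333)
(H*(-6))*(-1 + 4) = (-⅓*(-6))*(-1 + 4) = 2*3 = 6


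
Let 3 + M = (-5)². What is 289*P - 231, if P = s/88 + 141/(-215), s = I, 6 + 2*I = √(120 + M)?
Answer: -8142837/18920 + 289*√142/176 ≈ -410.82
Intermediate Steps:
M = 22 (M = -3 + (-5)² = -3 + 25 = 22)
I = -3 + √142/2 (I = -3 + √(120 + 22)/2 = -3 + √142/2 ≈ 2.9582)
s = -3 + √142/2 ≈ 2.9582
P = -13053/18920 + √142/176 (P = (-3 + √142/2)/88 + 141/(-215) = (-3 + √142/2)*(1/88) + 141*(-1/215) = (-3/88 + √142/176) - 141/215 = -13053/18920 + √142/176 ≈ -0.62220)
289*P - 231 = 289*(-13053/18920 + √142/176) - 231 = (-3772317/18920 + 289*√142/176) - 231 = -8142837/18920 + 289*√142/176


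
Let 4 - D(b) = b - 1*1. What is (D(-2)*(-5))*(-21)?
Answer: 735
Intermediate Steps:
D(b) = 5 - b (D(b) = 4 - (b - 1*1) = 4 - (b - 1) = 4 - (-1 + b) = 4 + (1 - b) = 5 - b)
(D(-2)*(-5))*(-21) = ((5 - 1*(-2))*(-5))*(-21) = ((5 + 2)*(-5))*(-21) = (7*(-5))*(-21) = -35*(-21) = 735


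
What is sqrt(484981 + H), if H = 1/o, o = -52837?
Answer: 2*sqrt(338486253172338)/52837 ≈ 696.41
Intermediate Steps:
H = -1/52837 (H = 1/(-52837) = -1/52837 ≈ -1.8926e-5)
sqrt(484981 + H) = sqrt(484981 - 1/52837) = sqrt(25624941096/52837) = 2*sqrt(338486253172338)/52837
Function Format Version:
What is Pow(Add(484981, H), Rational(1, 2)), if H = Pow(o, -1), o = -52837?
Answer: Mul(Rational(2, 52837), Pow(338486253172338, Rational(1, 2))) ≈ 696.41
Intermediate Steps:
H = Rational(-1, 52837) (H = Pow(-52837, -1) = Rational(-1, 52837) ≈ -1.8926e-5)
Pow(Add(484981, H), Rational(1, 2)) = Pow(Add(484981, Rational(-1, 52837)), Rational(1, 2)) = Pow(Rational(25624941096, 52837), Rational(1, 2)) = Mul(Rational(2, 52837), Pow(338486253172338, Rational(1, 2)))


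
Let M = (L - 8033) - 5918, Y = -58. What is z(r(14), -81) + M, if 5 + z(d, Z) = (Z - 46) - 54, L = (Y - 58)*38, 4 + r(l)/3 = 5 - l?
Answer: -18545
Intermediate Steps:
r(l) = 3 - 3*l (r(l) = -12 + 3*(5 - l) = -12 + (15 - 3*l) = 3 - 3*l)
L = -4408 (L = (-58 - 58)*38 = -116*38 = -4408)
M = -18359 (M = (-4408 - 8033) - 5918 = -12441 - 5918 = -18359)
z(d, Z) = -105 + Z (z(d, Z) = -5 + ((Z - 46) - 54) = -5 + ((-46 + Z) - 54) = -5 + (-100 + Z) = -105 + Z)
z(r(14), -81) + M = (-105 - 81) - 18359 = -186 - 18359 = -18545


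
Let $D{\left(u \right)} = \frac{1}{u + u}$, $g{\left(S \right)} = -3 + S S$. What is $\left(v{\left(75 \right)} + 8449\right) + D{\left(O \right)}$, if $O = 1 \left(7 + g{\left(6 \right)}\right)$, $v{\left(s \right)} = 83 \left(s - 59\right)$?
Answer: $\frac{782161}{80} \approx 9777.0$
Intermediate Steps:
$g{\left(S \right)} = -3 + S^{2}$
$v{\left(s \right)} = -4897 + 83 s$ ($v{\left(s \right)} = 83 \left(-59 + s\right) = -4897 + 83 s$)
$O = 40$ ($O = 1 \left(7 - \left(3 - 6^{2}\right)\right) = 1 \left(7 + \left(-3 + 36\right)\right) = 1 \left(7 + 33\right) = 1 \cdot 40 = 40$)
$D{\left(u \right)} = \frac{1}{2 u}$
$\left(v{\left(75 \right)} + 8449\right) + D{\left(O \right)} = \left(\left(-4897 + 83 \cdot 75\right) + 8449\right) + \frac{1}{2 \cdot 40} = \left(\left(-4897 + 6225\right) + 8449\right) + \frac{1}{2} \cdot \frac{1}{40} = \left(1328 + 8449\right) + \frac{1}{80} = 9777 + \frac{1}{80} = \frac{782161}{80}$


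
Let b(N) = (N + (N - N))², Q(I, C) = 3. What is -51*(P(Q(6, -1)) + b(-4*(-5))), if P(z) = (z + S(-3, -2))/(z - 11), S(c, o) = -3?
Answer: -20400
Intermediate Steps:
P(z) = (-3 + z)/(-11 + z) (P(z) = (z - 3)/(z - 11) = (-3 + z)/(-11 + z))
b(N) = N² (b(N) = (N + 0)² = N²)
-51*(P(Q(6, -1)) + b(-4*(-5))) = -51*((-3 + 3)/(-11 + 3) + (-4*(-5))²) = -51*(0/(-8) + 20²) = -51*(-⅛*0 + 400) = -51*(0 + 400) = -51*400 = -20400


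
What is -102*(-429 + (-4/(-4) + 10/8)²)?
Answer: 345933/8 ≈ 43242.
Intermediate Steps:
-102*(-429 + (-4/(-4) + 10/8)²) = -102*(-429 + (-4*(-¼) + 10*(⅛))²) = -102*(-429 + (1 + 5/4)²) = -102*(-429 + (9/4)²) = -102*(-429 + 81/16) = -102*(-6783/16) = 345933/8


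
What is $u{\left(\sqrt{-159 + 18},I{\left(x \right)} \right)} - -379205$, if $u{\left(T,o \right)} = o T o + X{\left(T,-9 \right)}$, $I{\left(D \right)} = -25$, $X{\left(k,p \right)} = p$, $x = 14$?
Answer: $379196 + 625 i \sqrt{141} \approx 3.792 \cdot 10^{5} + 7421.5 i$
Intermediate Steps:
$u{\left(T,o \right)} = -9 + T o^{2}$ ($u{\left(T,o \right)} = o T o - 9 = T o o - 9 = T o^{2} - 9 = -9 + T o^{2}$)
$u{\left(\sqrt{-159 + 18},I{\left(x \right)} \right)} - -379205 = \left(-9 + \sqrt{-159 + 18} \left(-25\right)^{2}\right) - -379205 = \left(-9 + \sqrt{-141} \cdot 625\right) + 379205 = \left(-9 + i \sqrt{141} \cdot 625\right) + 379205 = \left(-9 + 625 i \sqrt{141}\right) + 379205 = 379196 + 625 i \sqrt{141}$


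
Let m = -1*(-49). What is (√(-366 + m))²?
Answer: -317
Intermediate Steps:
m = 49
(√(-366 + m))² = (√(-366 + 49))² = (√(-317))² = (I*√317)² = -317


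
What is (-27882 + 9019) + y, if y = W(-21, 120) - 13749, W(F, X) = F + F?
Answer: -32654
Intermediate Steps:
W(F, X) = 2*F
y = -13791 (y = 2*(-21) - 13749 = -42 - 13749 = -13791)
(-27882 + 9019) + y = (-27882 + 9019) - 13791 = -18863 - 13791 = -32654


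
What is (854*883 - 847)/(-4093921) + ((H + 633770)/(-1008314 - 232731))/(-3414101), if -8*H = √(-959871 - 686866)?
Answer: -49099907745081937/266864002379940953 - I*√1646737/33896423804360 ≈ -0.18399 - 3.7858e-11*I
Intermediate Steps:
H = -I*√1646737/8 (H = -√(-959871 - 686866)/8 = -I*√1646737/8 ≈ -160.41*I)
(854*883 - 847)/(-4093921) + ((H + 633770)/(-1008314 - 232731))/(-3414101) = (854*883 - 847)/(-4093921) + ((-I*√1646737/8 + 633770)/(-1008314 - 232731))/(-3414101) = (754082 - 847)*(-1/4093921) + ((633770 - I*√1646737/8)/(-1241045))*(-1/3414101) = 753235*(-1/4093921) + ((633770 - I*√1646737/8)*(-1/1241045))*(-1/3414101) = -753235/4093921 + (-126754/248209 + I*√1646737/9928360)*(-1/3414101) = -753235/4093921 + (126754/847410595109 - I*√1646737/33896423804360) = -49099907745081937/266864002379940953 - I*√1646737/33896423804360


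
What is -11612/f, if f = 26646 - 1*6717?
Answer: -11612/19929 ≈ -0.58267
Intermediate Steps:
f = 19929 (f = 26646 - 6717 = 19929)
-11612/f = -11612/19929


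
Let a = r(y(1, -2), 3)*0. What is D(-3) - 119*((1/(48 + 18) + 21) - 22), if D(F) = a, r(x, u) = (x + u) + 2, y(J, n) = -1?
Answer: 7735/66 ≈ 117.20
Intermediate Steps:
r(x, u) = 2 + u + x (r(x, u) = (u + x) + 2 = 2 + u + x)
a = 0 (a = (2 + 3 - 1)*0 = 4*0 = 0)
D(F) = 0
D(-3) - 119*((1/(48 + 18) + 21) - 22) = 0 - 119*((1/(48 + 18) + 21) - 22) = 0 - 119*((1/66 + 21) - 22) = 0 - 119*(1387/66 - 22) = 0 - 119*(-65/66) = 0 + 7735/66 = 7735/66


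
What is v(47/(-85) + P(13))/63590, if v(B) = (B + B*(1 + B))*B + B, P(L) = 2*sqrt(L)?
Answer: 5413716/19526104375 + 373572*sqrt(13)/229718875 ≈ 0.0061406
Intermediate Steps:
v(B) = B + B*(B + B*(1 + B)) (v(B) = B*(B + B*(1 + B)) + B = B + B*(B + B*(1 + B)))
v(47/(-85) + P(13))/63590 = ((47/(-85) + 2*sqrt(13))*(1 + (47/(-85) + 2*sqrt(13))**2 + 2*(47/(-85) + 2*sqrt(13))))/63590 = ((47*(-1/85) + 2*sqrt(13))*(1 + (47*(-1/85) + 2*sqrt(13))**2 + 2*(47*(-1/85) + 2*sqrt(13))))*(1/63590) = ((-47/85 + 2*sqrt(13))*(1 + (-47/85 + 2*sqrt(13))**2 + 2*(-47/85 + 2*sqrt(13))))*(1/63590) = ((-47/85 + 2*sqrt(13))*(1 + (-47/85 + 2*sqrt(13))**2 + (-94/85 + 4*sqrt(13))))*(1/63590) = ((-47/85 + 2*sqrt(13))*(-9/85 + (-47/85 + 2*sqrt(13))**2 + 4*sqrt(13)))*(1/63590) = (-47/85 + 2*sqrt(13))*(-9/85 + (-47/85 + 2*sqrt(13))**2 + 4*sqrt(13))/63590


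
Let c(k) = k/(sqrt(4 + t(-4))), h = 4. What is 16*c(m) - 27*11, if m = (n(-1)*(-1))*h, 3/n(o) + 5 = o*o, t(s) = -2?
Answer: -297 + 24*sqrt(2) ≈ -263.06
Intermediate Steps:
n(o) = 3/(-5 + o**2) (n(o) = 3/(-5 + o*o) = 3/(-5 + o**2))
m = 3 (m = ((3/(-5 + (-1)**2))*(-1))*4 = ((3/(-5 + 1))*(-1))*4 = ((3/(-4))*(-1))*4 = ((3*(-1/4))*(-1))*4 = -3/4*(-1)*4 = (3/4)*4 = 3)
c(k) = k*sqrt(2)/2 (c(k) = k/(sqrt(4 - 2)) = k/(sqrt(2)) = k*(sqrt(2)/2) = k*sqrt(2)/2)
16*c(m) - 27*11 = 16*((1/2)*3*sqrt(2)) - 27*11 = 16*(3*sqrt(2)/2) - 297 = 24*sqrt(2) - 297 = -297 + 24*sqrt(2)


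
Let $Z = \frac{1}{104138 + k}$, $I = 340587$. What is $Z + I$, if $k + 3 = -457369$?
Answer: $\frac{120306908357}{353234} \approx 3.4059 \cdot 10^{5}$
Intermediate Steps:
$k = -457372$ ($k = -3 - 457369 = -457372$)
$Z = - \frac{1}{353234}$ ($Z = \frac{1}{104138 - 457372} = \frac{1}{-353234} = - \frac{1}{353234} \approx -2.831 \cdot 10^{-6}$)
$Z + I = - \frac{1}{353234} + 340587 = \frac{120306908357}{353234}$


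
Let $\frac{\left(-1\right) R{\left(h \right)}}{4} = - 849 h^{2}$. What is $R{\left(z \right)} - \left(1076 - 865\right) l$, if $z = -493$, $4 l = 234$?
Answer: $\frac{1650764121}{2} \approx 8.2538 \cdot 10^{8}$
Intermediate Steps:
$l = \frac{117}{2}$ ($l = \frac{1}{4} \cdot 234 = \frac{117}{2} \approx 58.5$)
$R{\left(h \right)} = 3396 h^{2}$ ($R{\left(h \right)} = - 4 \left(- 849 h^{2}\right) = 3396 h^{2}$)
$R{\left(z \right)} - \left(1076 - 865\right) l = 3396 \left(-493\right)^{2} - \left(1076 - 865\right) \frac{117}{2} = 3396 \cdot 243049 - 211 \cdot \frac{117}{2} = 825394404 - \frac{24687}{2} = \frac{1650764121}{2}$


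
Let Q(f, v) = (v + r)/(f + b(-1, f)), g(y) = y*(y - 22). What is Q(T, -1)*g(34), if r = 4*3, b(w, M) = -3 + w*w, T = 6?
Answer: 1122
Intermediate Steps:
b(w, M) = -3 + w²
g(y) = y*(-22 + y)
r = 12
Q(f, v) = (12 + v)/(-2 + f) (Q(f, v) = (v + 12)/(f + (-3 + (-1)²)) = (12 + v)/(f + (-3 + 1)) = (12 + v)/(f - 2) = (12 + v)/(-2 + f))
Q(T, -1)*g(34) = ((12 - 1)/(-2 + 6))*(34*(-22 + 34)) = (11/4)*(34*12) = ((¼)*11)*408 = (11/4)*408 = 1122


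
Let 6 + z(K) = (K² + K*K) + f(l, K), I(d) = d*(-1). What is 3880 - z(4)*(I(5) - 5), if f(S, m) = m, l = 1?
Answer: 4180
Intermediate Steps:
I(d) = -d
z(K) = -6 + K + 2*K² (z(K) = -6 + ((K² + K*K) + K) = -6 + ((K² + K²) + K) = -6 + (2*K² + K) = -6 + (K + 2*K²) = -6 + K + 2*K²)
3880 - z(4)*(I(5) - 5) = 3880 - (-6 + 4 + 2*4²)*(-1*5 - 5) = 3880 - (-6 + 4 + 2*16)*(-5 - 5) = 3880 - (-6 + 4 + 32)*(-10) = 3880 - 30*(-10) = 3880 - 1*(-300) = 3880 + 300 = 4180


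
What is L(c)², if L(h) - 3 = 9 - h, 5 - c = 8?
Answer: 225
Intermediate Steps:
c = -3 (c = 5 - 1*8 = 5 - 8 = -3)
L(h) = 12 - h (L(h) = 3 + (9 - h) = 12 - h)
L(c)² = (12 - 1*(-3))² = (12 + 3)² = 15² = 225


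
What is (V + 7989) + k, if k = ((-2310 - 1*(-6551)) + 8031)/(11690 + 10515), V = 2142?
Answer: 224971127/22205 ≈ 10132.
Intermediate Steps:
k = 12272/22205 (k = ((-2310 + 6551) + 8031)/22205 = (4241 + 8031)*(1/22205) = 12272*(1/22205) = 12272/22205 ≈ 0.55267)
(V + 7989) + k = (2142 + 7989) + 12272/22205 = 10131 + 12272/22205 = 224971127/22205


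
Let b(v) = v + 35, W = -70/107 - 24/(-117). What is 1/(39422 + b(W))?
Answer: 4173/164652187 ≈ 2.5344e-5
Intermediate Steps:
W = -1874/4173 (W = -70*1/107 - 24*(-1/117) = -70/107 + 8/39 = -1874/4173 ≈ -0.44908)
b(v) = 35 + v
1/(39422 + b(W)) = 1/(39422 + (35 - 1874/4173)) = 1/(39422 + 144181/4173) = 1/(164652187/4173) = 4173/164652187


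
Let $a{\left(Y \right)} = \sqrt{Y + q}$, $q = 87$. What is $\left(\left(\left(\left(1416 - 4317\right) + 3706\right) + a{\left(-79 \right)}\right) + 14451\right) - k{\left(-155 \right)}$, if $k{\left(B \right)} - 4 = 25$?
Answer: $15227 + 2 \sqrt{2} \approx 15230.0$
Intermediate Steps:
$k{\left(B \right)} = 29$ ($k{\left(B \right)} = 4 + 25 = 29$)
$a{\left(Y \right)} = \sqrt{87 + Y}$ ($a{\left(Y \right)} = \sqrt{Y + 87} = \sqrt{87 + Y}$)
$\left(\left(\left(\left(1416 - 4317\right) + 3706\right) + a{\left(-79 \right)}\right) + 14451\right) - k{\left(-155 \right)} = \left(\left(\left(\left(1416 - 4317\right) + 3706\right) + \sqrt{87 - 79}\right) + 14451\right) - 29 = \left(\left(\left(-2901 + 3706\right) + \sqrt{8}\right) + 14451\right) - 29 = \left(\left(805 + 2 \sqrt{2}\right) + 14451\right) - 29 = \left(15256 + 2 \sqrt{2}\right) - 29 = 15227 + 2 \sqrt{2}$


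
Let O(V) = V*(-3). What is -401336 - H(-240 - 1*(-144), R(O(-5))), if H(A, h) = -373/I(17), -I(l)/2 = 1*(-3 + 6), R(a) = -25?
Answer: -2408389/6 ≈ -4.0140e+5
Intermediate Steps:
O(V) = -3*V
I(l) = -6 (I(l) = -2*(-3 + 6) = -2*3 = -6)
H(A, h) = 373/6 (H(A, h) = -373/(-6) = -373*(-⅙) = 373/6)
-401336 - H(-240 - 1*(-144), R(O(-5))) = -401336 - 1*373/6 = -401336 - 373/6 = -2408389/6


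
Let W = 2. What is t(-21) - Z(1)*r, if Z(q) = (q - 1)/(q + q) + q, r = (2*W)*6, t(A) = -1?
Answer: -25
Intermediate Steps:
r = 24 (r = (2*2)*6 = 4*6 = 24)
Z(q) = q + (-1 + q)/(2*q) (Z(q) = (-1 + q)/((2*q)) + q = (-1 + q)*(1/(2*q)) + q = (-1 + q)/(2*q) + q = q + (-1 + q)/(2*q))
t(-21) - Z(1)*r = -1 - (½ + 1 - ½/1)*24 = -1 - (½ + 1 - ½*1)*24 = -1 - (½ + 1 - ½)*24 = -1 - 24 = -25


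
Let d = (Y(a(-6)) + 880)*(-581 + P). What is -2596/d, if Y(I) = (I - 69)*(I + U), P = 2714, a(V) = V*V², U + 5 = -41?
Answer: -1298/80574075 ≈ -1.6109e-5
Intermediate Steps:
U = -46 (U = -5 - 41 = -46)
a(V) = V³
Y(I) = (-69 + I)*(-46 + I) (Y(I) = (I - 69)*(I - 46) = (-69 + I)*(-46 + I))
d = 161148150 (d = ((3174 + ((-6)³)² - 115*(-6)³) + 880)*(-581 + 2714) = ((3174 + (-216)² - 115*(-216)) + 880)*2133 = ((3174 + 46656 + 24840) + 880)*2133 = (74670 + 880)*2133 = 75550*2133 = 161148150)
-2596/d = -2596/161148150 = -2596*1/161148150 = -1298/80574075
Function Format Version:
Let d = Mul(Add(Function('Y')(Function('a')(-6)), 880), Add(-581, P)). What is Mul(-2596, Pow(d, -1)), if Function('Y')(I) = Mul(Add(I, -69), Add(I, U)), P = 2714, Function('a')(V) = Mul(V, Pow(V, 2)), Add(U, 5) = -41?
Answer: Rational(-1298, 80574075) ≈ -1.6109e-5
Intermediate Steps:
U = -46 (U = Add(-5, -41) = -46)
Function('a')(V) = Pow(V, 3)
Function('Y')(I) = Mul(Add(-69, I), Add(-46, I)) (Function('Y')(I) = Mul(Add(I, -69), Add(I, -46)) = Mul(Add(-69, I), Add(-46, I)))
d = 161148150 (d = Mul(Add(Add(3174, Pow(Pow(-6, 3), 2), Mul(-115, Pow(-6, 3))), 880), Add(-581, 2714)) = Mul(Add(Add(3174, Pow(-216, 2), Mul(-115, -216)), 880), 2133) = Mul(Add(Add(3174, 46656, 24840), 880), 2133) = Mul(Add(74670, 880), 2133) = Mul(75550, 2133) = 161148150)
Mul(-2596, Pow(d, -1)) = Mul(-2596, Pow(161148150, -1)) = Mul(-2596, Rational(1, 161148150)) = Rational(-1298, 80574075)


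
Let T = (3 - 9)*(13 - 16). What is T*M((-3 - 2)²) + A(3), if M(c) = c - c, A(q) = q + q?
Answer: 6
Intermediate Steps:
A(q) = 2*q
T = 18 (T = -6*(-3) = 18)
M(c) = 0
T*M((-3 - 2)²) + A(3) = 18*0 + 2*3 = 0 + 6 = 6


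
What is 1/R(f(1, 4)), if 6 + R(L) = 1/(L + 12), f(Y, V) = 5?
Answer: -17/101 ≈ -0.16832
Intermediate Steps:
R(L) = -6 + 1/(12 + L) (R(L) = -6 + 1/(L + 12) = -6 + 1/(12 + L))
1/R(f(1, 4)) = 1/((-71 - 6*5)/(12 + 5)) = 1/((-71 - 30)/17) = 1/((1/17)*(-101)) = 1/(-101/17) = -17/101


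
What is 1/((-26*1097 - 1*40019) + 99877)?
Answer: 1/31336 ≈ 3.1912e-5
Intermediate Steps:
1/((-26*1097 - 1*40019) + 99877) = 1/((-28522 - 40019) + 99877) = 1/(-68541 + 99877) = 1/31336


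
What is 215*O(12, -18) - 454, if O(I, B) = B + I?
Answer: -1744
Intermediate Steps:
215*O(12, -18) - 454 = 215*(-18 + 12) - 454 = 215*(-6) - 454 = -1290 - 454 = -1744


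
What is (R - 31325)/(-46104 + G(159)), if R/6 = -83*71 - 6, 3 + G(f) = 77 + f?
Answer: 66719/45871 ≈ 1.4545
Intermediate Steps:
G(f) = 74 + f (G(f) = -3 + (77 + f) = 74 + f)
R = -35394 (R = 6*(-83*71 - 6) = 6*(-5893 - 6) = 6*(-5899) = -35394)
(R - 31325)/(-46104 + G(159)) = (-35394 - 31325)/(-46104 + (74 + 159)) = -66719/(-46104 + 233) = -66719/(-45871) = -66719*(-1/45871) = 66719/45871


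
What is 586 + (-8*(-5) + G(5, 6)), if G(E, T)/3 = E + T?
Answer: 659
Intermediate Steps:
G(E, T) = 3*E + 3*T (G(E, T) = 3*(E + T) = 3*E + 3*T)
586 + (-8*(-5) + G(5, 6)) = 586 + (-8*(-5) + (3*5 + 3*6)) = 586 + (40 + (15 + 18)) = 586 + (40 + 33) = 586 + 73 = 659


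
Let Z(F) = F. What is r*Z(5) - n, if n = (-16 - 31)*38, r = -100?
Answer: 1286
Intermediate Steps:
n = -1786 (n = -47*38 = -1786)
r*Z(5) - n = -100*5 - 1*(-1786) = -500 + 1786 = 1286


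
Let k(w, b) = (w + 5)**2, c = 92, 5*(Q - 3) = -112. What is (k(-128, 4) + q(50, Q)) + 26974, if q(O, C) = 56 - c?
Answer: 42067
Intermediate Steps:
Q = -97/5 (Q = 3 + (1/5)*(-112) = 3 - 112/5 = -97/5 ≈ -19.400)
k(w, b) = (5 + w)**2
q(O, C) = -36 (q(O, C) = 56 - 1*92 = 56 - 92 = -36)
(k(-128, 4) + q(50, Q)) + 26974 = ((5 - 128)**2 - 36) + 26974 = ((-123)**2 - 36) + 26974 = (15129 - 36) + 26974 = 15093 + 26974 = 42067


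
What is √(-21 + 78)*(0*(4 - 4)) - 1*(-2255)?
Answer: 2255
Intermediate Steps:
√(-21 + 78)*(0*(4 - 4)) - 1*(-2255) = √57*(0*0) + 2255 = √57*0 + 2255 = 0 + 2255 = 2255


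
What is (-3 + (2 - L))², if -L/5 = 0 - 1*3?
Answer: 256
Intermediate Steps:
L = 15 (L = -5*(0 - 1*3) = -5*(0 - 3) = -5*(-3) = 15)
(-3 + (2 - L))² = (-3 + (2 - 1*15))² = (-3 + (2 - 15))² = (-3 - 13)² = (-16)² = 256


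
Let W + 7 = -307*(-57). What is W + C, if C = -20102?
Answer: -2610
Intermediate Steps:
W = 17492 (W = -7 - 307*(-57) = -7 + 17499 = 17492)
W + C = 17492 - 20102 = -2610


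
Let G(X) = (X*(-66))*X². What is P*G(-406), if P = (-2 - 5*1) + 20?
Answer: 57420290928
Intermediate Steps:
G(X) = -66*X³ (G(X) = (-66*X)*X² = -66*X³)
P = 13 (P = (-2 - 5) + 20 = -7 + 20 = 13)
P*G(-406) = 13*(-66*(-406)³) = 13*(-66*(-66923416)) = 13*4416945456 = 57420290928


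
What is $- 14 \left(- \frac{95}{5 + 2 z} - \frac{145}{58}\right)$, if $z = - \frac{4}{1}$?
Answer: $- \frac{1225}{3} \approx -408.33$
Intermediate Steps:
$z = -4$ ($z = \left(-4\right) 1 = -4$)
$- 14 \left(- \frac{95}{5 + 2 z} - \frac{145}{58}\right) = - 14 \left(- \frac{95}{5 + 2 \left(-4\right)} - \frac{145}{58}\right) = - 14 \left(- \frac{95}{5 - 8} - \frac{5}{2}\right) = - 14 \left(- \frac{95}{-3} - \frac{5}{2}\right) = - 14 \left(\left(-95\right) \left(- \frac{1}{3}\right) - \frac{5}{2}\right) = - 14 \left(\frac{95}{3} - \frac{5}{2}\right) = \left(-14\right) \frac{175}{6} = - \frac{1225}{3}$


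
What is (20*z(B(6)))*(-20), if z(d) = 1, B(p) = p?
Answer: -400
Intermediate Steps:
(20*z(B(6)))*(-20) = (20*1)*(-20) = 20*(-20) = -400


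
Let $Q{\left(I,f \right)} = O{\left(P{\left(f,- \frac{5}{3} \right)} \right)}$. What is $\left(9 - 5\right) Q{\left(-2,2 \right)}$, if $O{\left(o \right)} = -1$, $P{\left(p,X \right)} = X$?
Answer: $-4$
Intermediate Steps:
$Q{\left(I,f \right)} = -1$
$\left(9 - 5\right) Q{\left(-2,2 \right)} = \left(9 - 5\right) \left(-1\right) = 4 \left(-1\right) = -4$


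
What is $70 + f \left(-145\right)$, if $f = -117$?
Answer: $17035$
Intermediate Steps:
$70 + f \left(-145\right) = 70 - -16965 = 70 + 16965 = 17035$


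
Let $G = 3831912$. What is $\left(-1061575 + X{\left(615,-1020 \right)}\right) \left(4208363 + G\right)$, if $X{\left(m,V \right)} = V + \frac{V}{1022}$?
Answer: $- \frac{4365761223502625}{511} \approx -8.5436 \cdot 10^{12}$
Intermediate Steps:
$X{\left(m,V \right)} = \frac{1023 V}{1022}$ ($X{\left(m,V \right)} = V + V \frac{1}{1022} = V + \frac{V}{1022} = \frac{1023 V}{1022}$)
$\left(-1061575 + X{\left(615,-1020 \right)}\right) \left(4208363 + G\right) = \left(-1061575 + \frac{1023}{1022} \left(-1020\right)\right) \left(4208363 + 3831912\right) = \left(-1061575 - \frac{521730}{511}\right) 8040275 = \left(- \frac{542986555}{511}\right) 8040275 = - \frac{4365761223502625}{511}$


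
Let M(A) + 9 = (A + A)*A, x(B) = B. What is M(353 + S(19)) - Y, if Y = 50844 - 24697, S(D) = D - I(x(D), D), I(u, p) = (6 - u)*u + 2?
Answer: 735222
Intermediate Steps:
I(u, p) = 2 + u*(6 - u) (I(u, p) = u*(6 - u) + 2 = 2 + u*(6 - u))
S(D) = -2 + D**2 - 5*D (S(D) = D - (2 - D**2 + 6*D) = D + (-2 + D**2 - 6*D) = -2 + D**2 - 5*D)
Y = 26147
M(A) = -9 + 2*A**2 (M(A) = -9 + (A + A)*A = -9 + (2*A)*A = -9 + 2*A**2)
M(353 + S(19)) - Y = (-9 + 2*(353 + (-2 + 19**2 - 5*19))**2) - 1*26147 = (-9 + 2*(353 + (-2 + 361 - 95))**2) - 26147 = (-9 + 2*(353 + 264)**2) - 26147 = (-9 + 2*617**2) - 26147 = (-9 + 2*380689) - 26147 = (-9 + 761378) - 26147 = 761369 - 26147 = 735222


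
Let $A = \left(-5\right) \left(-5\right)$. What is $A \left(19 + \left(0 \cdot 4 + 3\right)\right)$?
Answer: $550$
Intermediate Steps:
$A = 25$
$A \left(19 + \left(0 \cdot 4 + 3\right)\right) = 25 \left(19 + \left(0 \cdot 4 + 3\right)\right) = 25 \left(19 + \left(0 + 3\right)\right) = 25 \left(19 + 3\right) = 25 \cdot 22 = 550$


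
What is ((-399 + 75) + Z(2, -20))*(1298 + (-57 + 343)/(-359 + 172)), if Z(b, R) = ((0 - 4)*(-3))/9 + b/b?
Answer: -21268600/51 ≈ -4.1703e+5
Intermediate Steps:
Z(b, R) = 7/3 (Z(b, R) = -4*(-3)*(⅑) + 1 = 12*(⅑) + 1 = 4/3 + 1 = 7/3)
((-399 + 75) + Z(2, -20))*(1298 + (-57 + 343)/(-359 + 172)) = ((-399 + 75) + 7/3)*(1298 + (-57 + 343)/(-359 + 172)) = (-324 + 7/3)*(1298 + 286/(-187)) = -965*(1298 + 286*(-1/187))/3 = -965*(1298 - 26/17)/3 = -965/3*22040/17 = -21268600/51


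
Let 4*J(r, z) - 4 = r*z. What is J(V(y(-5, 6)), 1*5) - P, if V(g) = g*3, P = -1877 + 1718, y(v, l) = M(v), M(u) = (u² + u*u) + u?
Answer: 1315/4 ≈ 328.75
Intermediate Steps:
M(u) = u + 2*u² (M(u) = (u² + u²) + u = 2*u² + u = u + 2*u²)
y(v, l) = v*(1 + 2*v)
P = -159
V(g) = 3*g
J(r, z) = 1 + r*z/4 (J(r, z) = 1 + (r*z)/4 = 1 + r*z/4)
J(V(y(-5, 6)), 1*5) - P = (1 + (3*(-5*(1 + 2*(-5))))*(1*5)/4) - 1*(-159) = (1 + (¼)*(3*(-5*(1 - 10)))*5) + 159 = (1 + (¼)*(3*(-5*(-9)))*5) + 159 = (1 + (¼)*(3*45)*5) + 159 = (1 + (¼)*135*5) + 159 = (1 + 675/4) + 159 = 679/4 + 159 = 1315/4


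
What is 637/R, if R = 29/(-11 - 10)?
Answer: -13377/29 ≈ -461.28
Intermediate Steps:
R = -29/21 (R = 29/(-21) = 29*(-1/21) = -29/21 ≈ -1.3810)
637/R = 637/(-29/21) = 637*(-21/29) = -13377/29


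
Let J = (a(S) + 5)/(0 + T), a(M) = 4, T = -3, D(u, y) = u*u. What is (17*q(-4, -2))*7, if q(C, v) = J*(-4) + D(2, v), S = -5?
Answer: 1904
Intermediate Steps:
D(u, y) = u²
J = -3 (J = (4 + 5)/(0 - 3) = 9/(-3) = 9*(-⅓) = -3)
q(C, v) = 16 (q(C, v) = -3*(-4) + 2² = 12 + 4 = 16)
(17*q(-4, -2))*7 = (17*16)*7 = 272*7 = 1904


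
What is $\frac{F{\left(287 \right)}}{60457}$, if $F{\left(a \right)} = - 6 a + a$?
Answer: $- \frac{1435}{60457} \approx -0.023736$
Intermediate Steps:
$F{\left(a \right)} = - 5 a$
$\frac{F{\left(287 \right)}}{60457} = \frac{\left(-5\right) 287}{60457} = \left(-1435\right) \frac{1}{60457} = - \frac{1435}{60457}$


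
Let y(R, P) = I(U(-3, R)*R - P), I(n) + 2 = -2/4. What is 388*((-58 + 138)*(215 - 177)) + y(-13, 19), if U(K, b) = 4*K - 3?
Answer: 2359035/2 ≈ 1.1795e+6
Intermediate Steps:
U(K, b) = -3 + 4*K
I(n) = -5/2 (I(n) = -2 - 2/4 = -2 - 2*1/4 = -2 - 1/2 = -5/2)
y(R, P) = -5/2
388*((-58 + 138)*(215 - 177)) + y(-13, 19) = 388*((-58 + 138)*(215 - 177)) - 5/2 = 388*(80*38) - 5/2 = 388*3040 - 5/2 = 1179520 - 5/2 = 2359035/2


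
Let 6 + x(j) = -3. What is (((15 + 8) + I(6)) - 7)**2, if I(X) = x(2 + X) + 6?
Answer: 169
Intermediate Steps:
x(j) = -9 (x(j) = -6 - 3 = -9)
I(X) = -3 (I(X) = -9 + 6 = -3)
(((15 + 8) + I(6)) - 7)**2 = (((15 + 8) - 3) - 7)**2 = ((23 - 3) - 7)**2 = (20 - 7)**2 = 13**2 = 169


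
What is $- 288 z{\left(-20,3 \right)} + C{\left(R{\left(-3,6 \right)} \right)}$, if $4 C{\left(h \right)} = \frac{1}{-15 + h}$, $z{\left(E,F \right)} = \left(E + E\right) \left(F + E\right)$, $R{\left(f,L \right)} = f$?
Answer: $- \frac{14100481}{72} \approx -1.9584 \cdot 10^{5}$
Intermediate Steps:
$z{\left(E,F \right)} = 2 E \left(E + F\right)$
$C{\left(h \right)} = \frac{1}{4 \left(-15 + h\right)}$
$- 288 z{\left(-20,3 \right)} + C{\left(R{\left(-3,6 \right)} \right)} = - 288 \cdot 2 \left(-20\right) \left(-20 + 3\right) + \frac{1}{4 \left(-15 - 3\right)} = - 288 \cdot 2 \left(-20\right) \left(-17\right) + \frac{1}{4 \left(-18\right)} = \left(-288\right) 680 + \frac{1}{4} \left(- \frac{1}{18}\right) = -195840 - \frac{1}{72} = - \frac{14100481}{72}$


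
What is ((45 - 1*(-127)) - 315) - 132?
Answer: -275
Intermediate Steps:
((45 - 1*(-127)) - 315) - 132 = ((45 + 127) - 315) - 132 = (172 - 315) - 132 = -143 - 132 = -275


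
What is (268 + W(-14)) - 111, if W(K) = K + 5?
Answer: 148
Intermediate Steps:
W(K) = 5 + K
(268 + W(-14)) - 111 = (268 + (5 - 14)) - 111 = (268 - 9) - 111 = 259 - 111 = 148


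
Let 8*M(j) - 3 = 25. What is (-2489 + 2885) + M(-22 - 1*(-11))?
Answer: 799/2 ≈ 399.50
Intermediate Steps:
M(j) = 7/2 (M(j) = 3/8 + (1/8)*25 = 3/8 + 25/8 = 7/2)
(-2489 + 2885) + M(-22 - 1*(-11)) = (-2489 + 2885) + 7/2 = 396 + 7/2 = 799/2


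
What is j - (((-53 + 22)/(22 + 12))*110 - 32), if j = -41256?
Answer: -699103/17 ≈ -41124.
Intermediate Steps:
j - (((-53 + 22)/(22 + 12))*110 - 32) = -41256 - (((-53 + 22)/(22 + 12))*110 - 32) = -41256 - (-31/34*110 - 32) = -41256 - (-1705/17 - 32) = -41256 - 1*(-2249/17) = -41256 + 2249/17 = -699103/17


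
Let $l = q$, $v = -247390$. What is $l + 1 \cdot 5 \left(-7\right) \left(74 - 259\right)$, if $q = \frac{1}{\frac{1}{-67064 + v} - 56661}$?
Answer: $\frac{115366875350671}{17817278095} \approx 6475.0$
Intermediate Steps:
$q = - \frac{314454}{17817278095}$ ($q = \frac{1}{\frac{1}{-67064 - 247390} - 56661} = \frac{1}{\frac{1}{-314454} - 56661} = \frac{1}{- \frac{1}{314454} - 56661} = \frac{1}{- \frac{17817278095}{314454}} = - \frac{314454}{17817278095} \approx -1.7649 \cdot 10^{-5}$)
$l = - \frac{314454}{17817278095} \approx -1.7649 \cdot 10^{-5}$
$l + 1 \cdot 5 \left(-7\right) \left(74 - 259\right) = - \frac{314454}{17817278095} + 1 \cdot 5 \left(-7\right) \left(74 - 259\right) = - \frac{314454}{17817278095} + 5 \left(-7\right) \left(-185\right) = - \frac{314454}{17817278095} - -6475 = - \frac{314454}{17817278095} + 6475 = \frac{115366875350671}{17817278095}$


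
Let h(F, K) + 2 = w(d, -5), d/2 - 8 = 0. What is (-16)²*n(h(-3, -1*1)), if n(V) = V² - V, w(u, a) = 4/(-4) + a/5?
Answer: 5120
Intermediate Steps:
d = 16 (d = 16 + 2*0 = 16 + 0 = 16)
w(u, a) = -1 + a/5 (w(u, a) = 4*(-¼) + a*(⅕) = -1 + a/5)
h(F, K) = -4 (h(F, K) = -2 + (-1 + (⅕)*(-5)) = -2 + (-1 - 1) = -2 - 2 = -4)
(-16)²*n(h(-3, -1*1)) = (-16)²*(-4*(-1 - 4)) = 256*(-4*(-5)) = 256*20 = 5120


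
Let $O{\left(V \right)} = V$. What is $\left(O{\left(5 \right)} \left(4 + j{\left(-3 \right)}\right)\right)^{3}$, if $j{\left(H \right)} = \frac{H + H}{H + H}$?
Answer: $15625$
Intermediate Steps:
$j{\left(H \right)} = 1$ ($j{\left(H \right)} = \frac{2 H}{2 H} = 2 H \frac{1}{2 H} = 1$)
$\left(O{\left(5 \right)} \left(4 + j{\left(-3 \right)}\right)\right)^{3} = \left(5 \left(4 + 1\right)\right)^{3} = \left(5 \cdot 5\right)^{3} = 25^{3} = 15625$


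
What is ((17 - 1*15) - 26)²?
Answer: 576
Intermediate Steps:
((17 - 1*15) - 26)² = ((17 - 15) - 26)² = (2 - 26)² = (-24)² = 576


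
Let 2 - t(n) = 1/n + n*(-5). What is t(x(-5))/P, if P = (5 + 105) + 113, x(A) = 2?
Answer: 23/446 ≈ 0.051570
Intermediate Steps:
P = 223 (P = 110 + 113 = 223)
t(n) = 2 - 1/n + 5*n (t(n) = 2 - (1/n + n*(-5)) = 2 - (1/n - 5*n) = 2 + (-1/n + 5*n) = 2 - 1/n + 5*n)
t(x(-5))/P = (2 - 1/2 + 5*2)/223 = (2 - 1*½ + 10)*(1/223) = (2 - ½ + 10)*(1/223) = (23/2)*(1/223) = 23/446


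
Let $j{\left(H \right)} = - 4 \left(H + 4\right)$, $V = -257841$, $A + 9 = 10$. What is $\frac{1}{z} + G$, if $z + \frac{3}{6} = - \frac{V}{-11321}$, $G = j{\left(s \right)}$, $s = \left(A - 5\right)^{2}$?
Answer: $- \frac{42182882}{527003} \approx -80.043$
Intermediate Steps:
$A = 1$ ($A = -9 + 10 = 1$)
$s = 16$ ($s = \left(1 - 5\right)^{2} = \left(-4\right)^{2} = 16$)
$j{\left(H \right)} = -16 - 4 H$ ($j{\left(H \right)} = - 4 \left(4 + H\right) = -16 - 4 H$)
$G = -80$ ($G = -16 - 64 = -80$)
$z = - \frac{527003}{22642}$ ($z = - \frac{1}{2} - - \frac{257841}{-11321} = - \frac{1}{2} - \left(-257841\right) \left(- \frac{1}{11321}\right) = - \frac{1}{2} - \frac{257841}{11321} = - \frac{527003}{22642} \approx -23.275$)
$\frac{1}{z} + G = \frac{1}{- \frac{527003}{22642}} - 80 = - \frac{22642}{527003} - 80 = - \frac{42182882}{527003}$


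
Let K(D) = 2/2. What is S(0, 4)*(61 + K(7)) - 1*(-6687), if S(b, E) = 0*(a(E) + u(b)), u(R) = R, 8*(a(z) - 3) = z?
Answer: 6687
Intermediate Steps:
a(z) = 3 + z/8
K(D) = 1 (K(D) = 2*(½) = 1)
S(b, E) = 0 (S(b, E) = 0*((3 + E/8) + b) = 0*(3 + b + E/8) = 0)
S(0, 4)*(61 + K(7)) - 1*(-6687) = 0*(61 + 1) - 1*(-6687) = 0*62 + 6687 = 0 + 6687 = 6687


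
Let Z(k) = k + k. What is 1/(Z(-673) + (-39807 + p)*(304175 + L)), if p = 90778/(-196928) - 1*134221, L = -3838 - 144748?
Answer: -98464/2666101413693953 ≈ -3.6932e-11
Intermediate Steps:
L = -148586
p = -13215981933/98464 (p = 90778*(-1/196928) - 134221 = -45389/98464 - 134221 = -13215981933/98464 ≈ -1.3422e+5)
Z(k) = 2*k
1/(Z(-673) + (-39807 + p)*(304175 + L)) = 1/(2*(-673) + (-39807 - 13215981933/98464)*(304175 - 148586)) = 1/(-1346 - 17135538381/98464*155589) = 1/(-1346 - 2666101281161409/98464) = 1/(-2666101413693953/98464) = -98464/2666101413693953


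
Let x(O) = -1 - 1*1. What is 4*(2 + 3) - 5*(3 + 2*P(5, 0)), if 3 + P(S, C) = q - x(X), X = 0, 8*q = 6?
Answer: 15/2 ≈ 7.5000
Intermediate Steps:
q = ¾ (q = (⅛)*6 = ¾ ≈ 0.75000)
x(O) = -2 (x(O) = -1 - 1 = -2)
P(S, C) = -¼ (P(S, C) = -3 + (¾ - 1*(-2)) = -3 + (¾ + 2) = -3 + 11/4 = -¼)
4*(2 + 3) - 5*(3 + 2*P(5, 0)) = 4*(2 + 3) - 5*(3 + 2*(-¼)) = 4*5 - 5*(3 - ½) = 20 - 5*5/2 = 20 - 25/2 = 15/2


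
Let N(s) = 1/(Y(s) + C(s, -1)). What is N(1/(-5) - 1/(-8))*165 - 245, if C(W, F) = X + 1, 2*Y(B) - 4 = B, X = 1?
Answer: -64465/317 ≈ -203.36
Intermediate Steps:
Y(B) = 2 + B/2
C(W, F) = 2 (C(W, F) = 1 + 1 = 2)
N(s) = 1/(4 + s/2) (N(s) = 1/((2 + s/2) + 2) = 1/(4 + s/2))
N(1/(-5) - 1/(-8))*165 - 245 = (2/(8 + (1/(-5) - 1/(-8))))*165 - 245 = (2/(8 + (1*(-1/5) - 1*(-1/8))))*165 - 245 = (2/(8 + (-1/5 + 1/8)))*165 - 245 = (2/(8 - 3/40))*165 - 245 = (2/(317/40))*165 - 245 = (2*(40/317))*165 - 245 = (80/317)*165 - 245 = 13200/317 - 245 = -64465/317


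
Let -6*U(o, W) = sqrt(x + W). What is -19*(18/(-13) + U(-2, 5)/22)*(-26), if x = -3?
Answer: -684 - 247*sqrt(2)/66 ≈ -689.29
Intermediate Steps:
U(o, W) = -sqrt(-3 + W)/6
-19*(18/(-13) + U(-2, 5)/22)*(-26) = -19*(18/(-13) - sqrt(-3 + 5)/6/22)*(-26) = -19*(18*(-1/13) - sqrt(2)/6*(1/22))*(-26) = -19*(-18/13 - sqrt(2)/132)*(-26) = (342/13 + 19*sqrt(2)/132)*(-26) = -684 - 247*sqrt(2)/66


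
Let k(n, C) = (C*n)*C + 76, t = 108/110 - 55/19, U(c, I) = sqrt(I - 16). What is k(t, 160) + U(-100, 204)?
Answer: -10218996/209 + 2*sqrt(47) ≈ -48881.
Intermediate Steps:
U(c, I) = sqrt(-16 + I)
t = -1999/1045 (t = 108*(1/110) - 55*1/19 = 54/55 - 55/19 = -1999/1045 ≈ -1.9129)
k(n, C) = 76 + n*C**2 (k(n, C) = n*C**2 + 76 = 76 + n*C**2)
k(t, 160) + U(-100, 204) = (76 - 1999/1045*160**2) + sqrt(-16 + 204) = (76 - 1999/1045*25600) + sqrt(188) = (76 - 10234880/209) + 2*sqrt(47) = -10218996/209 + 2*sqrt(47)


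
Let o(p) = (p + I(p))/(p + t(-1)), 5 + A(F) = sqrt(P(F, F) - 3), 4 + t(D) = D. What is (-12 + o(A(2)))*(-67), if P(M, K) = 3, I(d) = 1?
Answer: 3886/5 ≈ 777.20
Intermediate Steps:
t(D) = -4 + D
A(F) = -5 (A(F) = -5 + sqrt(3 - 3) = -5 + sqrt(0) = -5 + 0 = -5)
o(p) = (1 + p)/(-5 + p) (o(p) = (p + 1)/(p + (-4 - 1)) = (1 + p)/(p - 5) = (1 + p)/(-5 + p))
(-12 + o(A(2)))*(-67) = (-12 + (1 - 5)/(-5 - 5))*(-67) = (-12 - 4/(-10))*(-67) = (-12 - 1/10*(-4))*(-67) = (-12 + 2/5)*(-67) = -58/5*(-67) = 3886/5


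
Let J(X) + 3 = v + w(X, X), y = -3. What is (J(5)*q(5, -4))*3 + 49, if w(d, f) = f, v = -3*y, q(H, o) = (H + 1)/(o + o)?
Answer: 97/4 ≈ 24.250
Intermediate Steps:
q(H, o) = (1 + H)/(2*o) (q(H, o) = (1 + H)/((2*o)) = (1 + H)*(1/(2*o)) = (1 + H)/(2*o))
v = 9 (v = -3*(-3) = 9)
J(X) = 6 + X (J(X) = -3 + (9 + X) = 6 + X)
(J(5)*q(5, -4))*3 + 49 = ((6 + 5)*((½)*(1 + 5)/(-4)))*3 + 49 = (11*((½)*(-¼)*6))*3 + 49 = (11*(-¾))*3 + 49 = -33/4*3 + 49 = -99/4 + 49 = 97/4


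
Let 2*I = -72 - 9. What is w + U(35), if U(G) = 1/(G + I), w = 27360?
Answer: 300958/11 ≈ 27360.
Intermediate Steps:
I = -81/2 (I = (-72 - 9)/2 = (1/2)*(-81) = -81/2 ≈ -40.500)
U(G) = 1/(-81/2 + G) (U(G) = 1/(G - 81/2) = 1/(-81/2 + G))
w + U(35) = 27360 + 2/(-81 + 2*35) = 27360 + 2/(-81 + 70) = 27360 + 2/(-11) = 27360 + 2*(-1/11) = 27360 - 2/11 = 300958/11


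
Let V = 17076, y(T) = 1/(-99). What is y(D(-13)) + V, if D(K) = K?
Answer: 1690523/99 ≈ 17076.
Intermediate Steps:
y(T) = -1/99
y(D(-13)) + V = -1/99 + 17076 = 1690523/99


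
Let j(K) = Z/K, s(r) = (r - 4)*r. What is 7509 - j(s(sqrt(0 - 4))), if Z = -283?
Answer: 149897/20 + 283*I/10 ≈ 7494.9 + 28.3*I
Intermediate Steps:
s(r) = r*(-4 + r) (s(r) = (-4 + r)*r = r*(-4 + r))
j(K) = -283/K
7509 - j(s(sqrt(0 - 4))) = 7509 - (-283)/(sqrt(0 - 4)*(-4 + sqrt(0 - 4))) = 7509 - (-283)/(sqrt(-4)*(-4 + sqrt(-4))) = 7509 - (-283)/((2*I)*(-4 + 2*I)) = 7509 - (-283)/(2*I*(-4 + 2*I)) = 7509 - (-283)*(-I*(-4 - 2*I)/40) = 7509 - 283*I*(-4 - 2*I)/40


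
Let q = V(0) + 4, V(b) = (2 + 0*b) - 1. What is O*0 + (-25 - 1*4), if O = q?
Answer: -29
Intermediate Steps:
V(b) = 1 (V(b) = (2 + 0) - 1 = 2 - 1 = 1)
q = 5 (q = 1 + 4 = 5)
O = 5
O*0 + (-25 - 1*4) = 5*0 + (-25 - 1*4) = 0 + (-25 - 4) = 0 - 29 = -29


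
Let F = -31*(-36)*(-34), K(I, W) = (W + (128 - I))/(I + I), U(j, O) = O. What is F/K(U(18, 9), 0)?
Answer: -40176/7 ≈ -5739.4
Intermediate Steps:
K(I, W) = (128 + W - I)/(2*I) (K(I, W) = (128 + W - I)/((2*I)) = (128 + W - I)*(1/(2*I)) = (128 + W - I)/(2*I))
F = -37944 (F = 1116*(-34) = -37944)
F/K(U(18, 9), 0) = -37944*18/(128 + 0 - 1*9) = -37944*18/(128 + 0 - 9) = -37944/((½)*(⅑)*119) = -37944/119/18 = -37944*18/119 = -40176/7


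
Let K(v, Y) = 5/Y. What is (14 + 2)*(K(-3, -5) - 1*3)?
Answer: -64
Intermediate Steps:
(14 + 2)*(K(-3, -5) - 1*3) = (14 + 2)*(5/(-5) - 1*3) = 16*(5*(-⅕) - 3) = 16*(-1 - 3) = 16*(-4) = -64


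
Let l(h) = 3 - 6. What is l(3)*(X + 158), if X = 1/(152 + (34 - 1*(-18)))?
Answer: -32233/68 ≈ -474.01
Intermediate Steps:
X = 1/204 (X = 1/(152 + (34 + 18)) = 1/(152 + 52) = 1/204 ≈ 0.0049020)
l(h) = -3
l(3)*(X + 158) = -3*(1/204 + 158) = -3*32233/204 = -32233/68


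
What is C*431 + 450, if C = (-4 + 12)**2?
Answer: 28034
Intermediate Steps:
C = 64 (C = 8**2 = 64)
C*431 + 450 = 64*431 + 450 = 27584 + 450 = 28034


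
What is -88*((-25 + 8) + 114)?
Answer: -8536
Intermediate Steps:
-88*((-25 + 8) + 114) = -88*(-17 + 114) = -88*97 = -8536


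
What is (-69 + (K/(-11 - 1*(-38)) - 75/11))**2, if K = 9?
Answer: 6205081/1089 ≈ 5698.0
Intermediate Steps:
(-69 + (K/(-11 - 1*(-38)) - 75/11))**2 = (-69 + (9/(-11 - 1*(-38)) - 75/11))**2 = (-69 + (9/(-11 + 38) - 75*1/11))**2 = (-69 + (9/27 - 75/11))**2 = (-69 + (9*(1/27) - 75/11))**2 = (-69 + (1/3 - 75/11))**2 = (-69 - 214/33)**2 = (-2491/33)**2 = 6205081/1089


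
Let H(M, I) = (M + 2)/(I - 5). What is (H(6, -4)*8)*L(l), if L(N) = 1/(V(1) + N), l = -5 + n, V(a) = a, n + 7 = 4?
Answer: 64/63 ≈ 1.0159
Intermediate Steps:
n = -3 (n = -7 + 4 = -3)
H(M, I) = (2 + M)/(-5 + I)
l = -8 (l = -5 - 3 = -8)
L(N) = 1/(1 + N)
(H(6, -4)*8)*L(l) = (((2 + 6)/(-5 - 4))*8)/(1 - 8) = ((8/(-9))*8)/(-7) = (-⅑*8*8)*(-⅐) = -8/9*8*(-⅐) = -64/9*(-⅐) = 64/63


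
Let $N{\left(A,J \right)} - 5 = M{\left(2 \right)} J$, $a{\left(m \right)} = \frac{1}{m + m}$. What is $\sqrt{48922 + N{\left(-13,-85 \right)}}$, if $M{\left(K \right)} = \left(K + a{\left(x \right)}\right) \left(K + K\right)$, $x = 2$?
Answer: $\sqrt{48162} \approx 219.46$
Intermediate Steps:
$a{\left(m \right)} = \frac{1}{2 m}$
$M{\left(K \right)} = 2 K \left(\frac{1}{4} + K\right)$ ($M{\left(K \right)} = \left(K + \frac{1}{2 \cdot 2}\right) \left(K + K\right) = \left(K + \frac{1}{2} \cdot \frac{1}{2}\right) 2 K = \left(K + \frac{1}{4}\right) 2 K = \left(\frac{1}{4} + K\right) 2 K = 2 K \left(\frac{1}{4} + K\right)$)
$N{\left(A,J \right)} = 5 + 9 J$ ($N{\left(A,J \right)} = 5 + \frac{1}{2} \cdot 2 \left(1 + 4 \cdot 2\right) J = 5 + \frac{1}{2} \cdot 2 \left(1 + 8\right) J = 5 + \frac{1}{2} \cdot 2 \cdot 9 J = 5 + 9 J$)
$\sqrt{48922 + N{\left(-13,-85 \right)}} = \sqrt{48922 + \left(5 + 9 \left(-85\right)\right)} = \sqrt{48922 + \left(5 - 765\right)} = \sqrt{48922 - 760} = \sqrt{48162}$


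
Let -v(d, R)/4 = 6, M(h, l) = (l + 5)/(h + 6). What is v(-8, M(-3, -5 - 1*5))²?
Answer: 576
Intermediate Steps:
M(h, l) = (5 + l)/(6 + h)
v(d, R) = -24 (v(d, R) = -4*6 = -24)
v(-8, M(-3, -5 - 1*5))² = (-24)² = 576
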